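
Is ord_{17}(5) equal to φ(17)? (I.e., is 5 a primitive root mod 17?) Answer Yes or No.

Yes

φ(17) = 17 − 1 = 16 = 2^4.
Test 5^(16/q) mod 17 for each prime factor q of 16:
5^8 ≡ 16 (mod 17)  [q = 2: ≢ 1 ✓]
None equal 1, so ord_17(5) = 16: 5 is a primitive root.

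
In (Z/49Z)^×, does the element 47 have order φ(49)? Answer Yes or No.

Yes

φ(49) = φ(7^2) = 7·(7−1) = 42 = 2 · 3 · 7.
An element g generates (Z/49Z)^× iff g^(42/q) ≢ 1 (mod 49) for each prime q ∈ {2, 3, 7}.
47^21 ≡ 48 (mod 49)  [q = 2: ≢ 1 ✓]
47^14 ≡ 18 (mod 49)  [q = 3: ≢ 1 ✓]
47^6 ≡ 15 (mod 49)  [q = 7: ≢ 1 ✓]
Every test exponent gives a nontrivial residue, hence 47 generates the full group.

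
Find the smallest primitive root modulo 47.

φ(47) = 47 − 1 = 46 = 2 · 23.
g is a primitive root iff g^(46/q) ≢ 1 (mod 47) for each prime q ∈ {2, 23}.
g = 2: 2^23 ≡ 1 — hits 1, so not a primitive root.
g = 3: 3^23 ≡ 1 — hits 1, so not a primitive root.
g = 4: 4^23 ≡ 1 — hits 1, so not a primitive root.
g = 5: 5^23 ≡ 46; 5^2 ≡ 25 — none is 1, so 5 is a primitive root.
So 5 is the smallest generator of (Z/47Z)^×.

5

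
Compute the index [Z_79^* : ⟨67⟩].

ord(67) | φ(79) = 79 − 1 = 78 = 2 · 3 · 13.
Divisors of 78: 1, 2, 3, 6, 13, 26, 39, 78.
Check 67^d mod 79 for each divisor in increasing order:
67^1 ≡ 67
67^2 ≡ 65
67^3 ≡ 10
67^6 ≡ 21
67^13 ≡ 1
Thus |⟨67⟩| = ord(67) = 13.
The index is φ(79) / ord(67) = 78 / 13 = 6.

6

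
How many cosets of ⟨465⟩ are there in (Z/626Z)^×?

6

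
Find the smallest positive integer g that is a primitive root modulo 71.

7

φ(71) = 71 − 1 = 70 = 2 · 5 · 7.
Test candidates g = 2, 3, … against the prime factors q ∈ {2, 5, 7} of φ(71): g is a generator iff g^(70/q) ≢ 1 for every such q.
g = 2: 2^35 ≡ 1 — hits 1, so not a primitive root.
g = 3: 3^35 ≡ 1 — hits 1, so not a primitive root.
g = 4: 4^35 ≡ 1 — hits 1, so not a primitive root.
g = 5: 5^35 ≡ 1 — hits 1, so not a primitive root.
g = 6: 6^35 ≡ 1 — hits 1, so not a primitive root.
g = 7: 7^35 ≡ 70; 7^14 ≡ 54; 7^10 ≡ 45 — none is 1, so 7 is a primitive root.
The smallest primitive root modulo 71 is 7.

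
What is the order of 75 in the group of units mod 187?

Since 75 ∈ (Z/187Z)^×, its order divides φ(187) = φ(11·17) = (11−1)·(17−1) = 10·16 = 160 = 2^5 · 5.
Divisors of 160: 1, 2, 4, 5, 8, 10, 16, 20, 32, 40, 80, 160.
Compute 75^d (mod 187) for the divisors d until we hit 1:
75^1 ≡ 75
75^2 ≡ 15
75^4 ≡ 38
75^5 ≡ 45
75^8 ≡ 135
75^10 ≡ 155
75^16 ≡ 86
75^20 ≡ 89
75^32 ≡ 103
75^40 ≡ 67
75^80 ≡ 1
The smallest such exponent is 80, so the order of 75 is 80.

80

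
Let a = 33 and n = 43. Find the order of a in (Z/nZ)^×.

42

Since 33 ∈ (Z/43Z)^×, its order divides φ(43) = 43 − 1 = 42 = 2 · 3 · 7.
Divisors of 42: 1, 2, 3, 6, 7, 14, 21, 42.
Compute 33^d (mod 43) for the divisors d until we hit 1:
33^1 ≡ 33
33^2 ≡ 14
33^3 ≡ 32
33^6 ≡ 35
33^7 ≡ 37
33^14 ≡ 36
33^21 ≡ 42
33^42 ≡ 1
So ord_43(33) = 42.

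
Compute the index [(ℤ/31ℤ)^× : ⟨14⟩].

The order of 14 must divide φ(31) = 31 − 1 = 30 = 2 · 3 · 5.
Divisors of 30: 1, 2, 3, 5, 6, 10, 15, 30.
Test each divisor d:
14^1 ≡ 14 (mod 31)
14^2 ≡ 10 (mod 31)
14^3 ≡ 16 (mod 31)
14^5 ≡ 5 (mod 31)
14^6 ≡ 8 (mod 31)
14^10 ≡ 25 (mod 31)
14^15 ≡ 1 (mod 31) ✓
So ord_31(14) = 15, hence |⟨14⟩| = 15.
Index = |(Z/31Z)^×| / |⟨14⟩| = 30 / 15 = 2.

2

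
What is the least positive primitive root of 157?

5

φ(157) = 157 − 1 = 156 = 2^2 · 3 · 13.
Test candidates g = 2, 3, … against the prime factors q ∈ {2, 3, 13} of φ(157): g is a generator iff g^(156/q) ≢ 1 for every such q.
g = 2: 2^78 ≡ 156; 2^52 ≡ 1 — hits 1, so not a primitive root.
g = 3: 3^78 ≡ 1 — hits 1, so not a primitive root.
g = 4: 4^78 ≡ 1 — hits 1, so not a primitive root.
g = 5: 5^78 ≡ 156; 5^52 ≡ 12; 5^12 ≡ 130 — none is 1, so 5 is a primitive root.
Hence the least primitive root of 157 is 5.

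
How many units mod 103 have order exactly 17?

φ(103) = 103 − 1 = 102 = 2 · 3 · 17.
(Z/103Z)^× is cyclic (|G| = 102); a cyclic group of order m has exactly φ(d) elements of each order d | m, and none otherwise.
17 | 102, and φ(17) = 17 − 1 = 16.

16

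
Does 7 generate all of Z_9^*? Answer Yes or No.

φ(9) = φ(3^2) = 3·(3−1) = 6 = 2 · 3.
An element g generates (Z/9Z)^× iff g^(6/q) ≢ 1 (mod 9) for each prime q ∈ {2, 3}.
7^3 ≡ 1 (mod 9)  [q = 2: ≡ 1 ✗]
7^2 ≡ 4 (mod 9)  [q = 3: ≢ 1 ✓]
The check at q = 2 fails, so 7 generates a proper subgroup.

No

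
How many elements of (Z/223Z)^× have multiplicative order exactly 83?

φ(223) = 223 − 1 = 222 = 2 · 3 · 37.
Since (Z/223Z)^× is cyclic of order 222, the number of elements of order d is φ(d) when d | 222 and 0 otherwise.
83 does not divide 222, so no element of (Z/223Z)^× has order 83.

0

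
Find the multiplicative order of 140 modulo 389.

ord(140) | φ(389) = 389 − 1 = 388 = 2^2 · 97.
Divisors of 388: 1, 2, 4, 97, 194, 388.
Evaluate successive powers at the divisors of 388:
140^1 ≡ 140 (mod 389)
140^2 ≡ 150 (mod 389)
140^4 ≡ 327 (mod 389)
140^97 ≡ 388 (mod 389)
140^194 ≡ 1 (mod 389) ✓
Hence ord(140) = 194.

194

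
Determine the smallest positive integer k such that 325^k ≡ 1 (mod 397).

396

By Lagrange's theorem, ord_397(325) divides φ(397) = 397 − 1 = 396 = 2^2 · 3^2 · 11.
Divisors of 396: 1, 2, 3, 4, 6, 9, 11, 12, 18, 22, 33, 36, 44, 66, 99, 132, 198, 396.
Test each divisor d:
325^1 ≡ 325
325^2 ≡ 23
325^3 ≡ 329
325^4 ≡ 132
325^6 ≡ 257
325^9 ≡ 389
325^11 ≡ 213
325^12 ≡ 147
325^18 ≡ 64
325^22 ≡ 111
325^33 ≡ 220
325^36 ≡ 126
325^44 ≡ 14
325^66 ≡ 363
325^99 ≡ 63
325^132 ≡ 362
325^198 ≡ 396
325^396 ≡ 1
Therefore the multiplicative order of 325 modulo 397 is 396.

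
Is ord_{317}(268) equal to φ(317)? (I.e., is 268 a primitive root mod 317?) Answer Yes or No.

No

φ(317) = 317 − 1 = 316 = 2^2 · 79.
An element g generates (Z/317Z)^× iff g^(316/q) ≢ 1 (mod 317) for each prime q ∈ {2, 79}.
268^158 ≡ 1 (mod 317)  [q = 2: ≡ 1 ✗]
268^4 ≡ 156 (mod 317)  [q = 79: ≢ 1 ✓]
268^158 ≡ 1 shows ord(268) | 158, strictly less than φ(317); not a primitive root.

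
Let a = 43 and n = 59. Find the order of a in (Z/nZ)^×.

58

The order of 43 must divide φ(59) = 59 − 1 = 58 = 2 · 29.
Divisors of 58: 1, 2, 29, 58.
Evaluate successive powers at the divisors of 58:
43^1 ≡ 43 (mod 59)
43^2 ≡ 20 (mod 59)
43^29 ≡ 58 (mod 59)
43^58 ≡ 1 (mod 59) ✓
Therefore the multiplicative order of 43 modulo 59 is 58.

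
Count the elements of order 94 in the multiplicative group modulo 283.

46

φ(283) = 283 − 1 = 282 = 2 · 3 · 47.
Since (Z/283Z)^× is cyclic of order 282, the number of elements of order d is φ(d) when d | 282 and 0 otherwise.
94 = 2 · 47 divides 282, and φ(94) = 46.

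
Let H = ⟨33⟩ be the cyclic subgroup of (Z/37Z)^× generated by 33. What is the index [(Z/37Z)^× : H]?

4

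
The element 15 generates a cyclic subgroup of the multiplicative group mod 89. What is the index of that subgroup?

1

The order of 15 must divide φ(89) = 89 − 1 = 88 = 2^3 · 11.
Divisors of 88: 1, 2, 4, 8, 11, 22, 44, 88.
Test each divisor d:
15^1 ≡ 15
15^2 ≡ 47
15^4 ≡ 73
15^8 ≡ 78
15^11 ≡ 77
15^22 ≡ 55
15^44 ≡ 88
15^88 ≡ 1
So ord_89(15) = 88, hence |⟨15⟩| = 88.
Index = |(Z/89Z)^×| / |⟨15⟩| = 88 / 88 = 1.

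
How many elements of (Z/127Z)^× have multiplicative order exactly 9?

φ(127) = 127 − 1 = 126 = 2 · 3^2 · 7.
In a cyclic group of order 126, there are φ(d) elements of order d for each divisor d of 126, and zero for non-divisors.
9 = 3^2 divides 126, and φ(9) = 6.

6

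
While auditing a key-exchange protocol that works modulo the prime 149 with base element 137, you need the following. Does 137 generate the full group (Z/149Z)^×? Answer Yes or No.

φ(149) = 149 − 1 = 148 = 2^2 · 37.
137 is a primitive root mod 149 iff 137^(φ(149)/q) ≢ 1 for every prime q | φ(149), i.e. q ∈ {2, 37}.
137^74 ≡ 148 (mod 149)  [q = 2: ≢ 1 ✓]
137^4 ≡ 25 (mod 149)  [q = 37: ≢ 1 ✓]
Every test exponent gives a nontrivial residue, hence 137 generates the full group.

Yes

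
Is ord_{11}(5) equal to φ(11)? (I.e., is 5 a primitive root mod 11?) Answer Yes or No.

No

φ(11) = 11 − 1 = 10 = 2 · 5.
Test 5^(10/q) mod 11 for each prime factor q of 10:
5^5 ≡ 1 (mod 11)  [q = 2: ≡ 1 ✗]
5^2 ≡ 3 (mod 11)  [q = 5: ≢ 1 ✓]
Since 5^5 ≡ 1, the order of 5 divides 5 < 10, so 5 is not a primitive root.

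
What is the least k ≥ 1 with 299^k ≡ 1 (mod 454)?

The order of 299 must divide φ(454) = φ(2)·φ(227) = 1·226 = 226 = 2 · 113.
Divisors of 226: 1, 2, 113, 226.
Evaluate successive powers at the divisors of 226:
299^1 ≡ 299 (mod 454)
299^2 ≡ 417 (mod 454)
299^113 ≡ 453 (mod 454)
299^226 ≡ 1 (mod 454) ✓
The smallest such exponent is 226, so the order of 299 is 226.

226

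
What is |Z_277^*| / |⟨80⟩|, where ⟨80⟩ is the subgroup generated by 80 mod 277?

Since 80 ∈ (Z/277Z)^×, its order divides φ(277) = 277 − 1 = 276 = 2^2 · 3 · 23.
Divisors of 276: 1, 2, 3, 4, 6, 12, 23, 46, 69, 92, 138, 276.
Check 80^d mod 277 for each divisor in increasing order:
80^1 ≡ 80
80^2 ≡ 29
80^3 ≡ 104
80^4 ≡ 10
80^6 ≡ 13
80^12 ≡ 169
80^23 ≡ 35
80^46 ≡ 117
80^69 ≡ 217
80^92 ≡ 116
80^138 ≡ 276
80^276 ≡ 1
So ord_277(80) = 276, hence |⟨80⟩| = 276.
The index is φ(277) / ord(80) = 276 / 276 = 1.

1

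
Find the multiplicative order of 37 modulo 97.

The order of 37 must divide φ(97) = 97 − 1 = 96 = 2^5 · 3.
Divisors of 96: 1, 2, 3, 4, 6, 8, 12, 16, 24, 32, 48, 96.
Check 37^d mod 97 for each divisor in increasing order:
37^1 ≡ 37
37^2 ≡ 11
37^3 ≡ 19
37^4 ≡ 24
37^6 ≡ 70
37^8 ≡ 91
37^12 ≡ 50
37^16 ≡ 36
37^24 ≡ 75
37^32 ≡ 35
37^48 ≡ 96
37^96 ≡ 1
Hence ord(37) = 96.

96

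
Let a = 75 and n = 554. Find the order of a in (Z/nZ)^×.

Since 75 ∈ (Z/554Z)^×, its order divides φ(554) = φ(2)·φ(277) = 1·276 = 276 = 2^2 · 3 · 23.
Divisors of 276: 1, 2, 3, 4, 6, 12, 23, 46, 69, 92, 138, 276.
Check 75^d mod 554 for each divisor in increasing order:
75^1 ≡ 75
75^2 ≡ 85
75^3 ≡ 281
75^4 ≡ 23
75^6 ≡ 293
75^12 ≡ 533
75^23 ≡ 161
75^46 ≡ 437
75^69 ≡ 553
75^92 ≡ 393
75^138 ≡ 1
So ord_554(75) = 138.

138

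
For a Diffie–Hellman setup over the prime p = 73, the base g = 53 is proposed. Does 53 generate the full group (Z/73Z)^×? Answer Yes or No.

φ(73) = 73 − 1 = 72 = 2^3 · 3^2.
53 is a primitive root mod 73 iff 53^(φ(73)/q) ≢ 1 for every prime q | φ(73), i.e. q ∈ {2, 3}.
53^36 ≡ 72 (mod 73)  [q = 2: ≢ 1 ✓]
53^24 ≡ 64 (mod 73)  [q = 3: ≢ 1 ✓]
All checks pass, so 53 has order 72 and is a primitive root modulo 73.

Yes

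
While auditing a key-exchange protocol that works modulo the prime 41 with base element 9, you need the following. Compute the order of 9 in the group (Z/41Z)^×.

4

Since 9 ∈ (Z/41Z)^×, its order divides φ(41) = 41 − 1 = 40 = 2^3 · 5.
Divisors of 40: 1, 2, 4, 5, 8, 10, 20, 40.
Check 9^d mod 41 for each divisor in increasing order:
9^1 ≡ 9
9^2 ≡ 40
9^4 ≡ 1
The smallest such exponent is 4, so the order of 9 is 4.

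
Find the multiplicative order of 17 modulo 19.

9

ord(17) | φ(19) = 19 − 1 = 18 = 2 · 3^2.
Divisors of 18: 1, 2, 3, 6, 9, 18.
Evaluate successive powers at the divisors of 18:
17^1 ≡ 17 (mod 19)
17^2 ≡ 4 (mod 19)
17^3 ≡ 11 (mod 19)
17^6 ≡ 7 (mod 19)
17^9 ≡ 1 (mod 19) ✓
Hence ord(17) = 9.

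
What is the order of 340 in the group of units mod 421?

210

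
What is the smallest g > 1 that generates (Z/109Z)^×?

6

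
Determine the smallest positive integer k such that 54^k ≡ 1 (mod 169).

By Lagrange's theorem, ord_169(54) divides φ(169) = φ(13^2) = 13·(13−1) = 156 = 2^2 · 3 · 13.
Divisors of 156: 1, 2, 3, 4, 6, 12, 13, 26, 39, 52, 78, 156.
Test each divisor d:
54^1 ≡ 54 (mod 169)
54^2 ≡ 43 (mod 169)
54^3 ≡ 125 (mod 169)
54^4 ≡ 159 (mod 169)
54^6 ≡ 77 (mod 169)
54^12 ≡ 14 (mod 169)
54^13 ≡ 80 (mod 169)
54^26 ≡ 147 (mod 169)
54^39 ≡ 99 (mod 169)
54^52 ≡ 146 (mod 169)
54^78 ≡ 168 (mod 169)
54^156 ≡ 1 (mod 169) ✓
Hence ord(54) = 156.

156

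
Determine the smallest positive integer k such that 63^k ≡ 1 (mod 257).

256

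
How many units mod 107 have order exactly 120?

φ(107) = 107 − 1 = 106 = 2 · 53.
Since (Z/107Z)^× is cyclic of order 106, the number of elements of order d is φ(d) when d | 106 and 0 otherwise.
Here 106 is not a multiple of 120, so there are no elements of order 120.

0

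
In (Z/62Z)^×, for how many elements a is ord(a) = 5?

4

φ(62) = φ(2)·φ(31) = 1·30 = 30 = 2 · 3 · 5.
In a cyclic group of order 30, there are φ(d) elements of order d for each divisor d of 30, and zero for non-divisors.
5 | 30, and φ(5) = 5 − 1 = 4.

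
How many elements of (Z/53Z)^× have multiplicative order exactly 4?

2

φ(53) = 53 − 1 = 52 = 2^2 · 13.
In a cyclic group of order 52, there are φ(d) elements of order d for each divisor d of 52, and zero for non-divisors.
4 = 2^2 divides 52, and φ(4) = 2.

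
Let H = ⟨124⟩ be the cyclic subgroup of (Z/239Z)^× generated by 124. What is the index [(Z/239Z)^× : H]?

ord(124) | φ(239) = 239 − 1 = 238 = 2 · 7 · 17.
Divisors of 238: 1, 2, 7, 14, 17, 34, 119, 238.
Test each divisor d:
124^1 ≡ 124 (mod 239)
124^2 ≡ 80 (mod 239)
124^7 ≡ 40 (mod 239)
124^14 ≡ 166 (mod 239)
124^17 ≡ 10 (mod 239)
124^34 ≡ 100 (mod 239)
124^119 ≡ 1 (mod 239) ✓
So ord_239(124) = 119, hence |⟨124⟩| = 119.
The index is φ(239) / ord(124) = 238 / 119 = 2.

2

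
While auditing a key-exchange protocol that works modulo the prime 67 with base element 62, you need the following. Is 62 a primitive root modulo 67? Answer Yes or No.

No

φ(67) = 67 − 1 = 66 = 2 · 3 · 11.
62 is a primitive root mod 67 iff 62^(φ(67)/q) ≢ 1 for every prime q | φ(67), i.e. q ∈ {2, 3, 11}.
62^33 ≡ 1 (mod 67)  [q = 2: ≡ 1 ✗]
62^22 ≡ 1 (mod 67)  [q = 3: ≡ 1 ✗]
62^6 ≡ 14 (mod 67)  [q = 11: ≢ 1 ✓]
62^33 ≡ 1 shows ord(62) | 33, strictly less than φ(67); not a primitive root.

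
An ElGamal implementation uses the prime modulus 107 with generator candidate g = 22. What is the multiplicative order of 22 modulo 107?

The order of 22 must divide φ(107) = 107 − 1 = 106 = 2 · 53.
Divisors of 106: 1, 2, 53, 106.
Compute 22^d (mod 107) for the divisors d until we hit 1:
22^1 ≡ 22
22^2 ≡ 56
22^53 ≡ 106
22^106 ≡ 1
So ord_107(22) = 106.

106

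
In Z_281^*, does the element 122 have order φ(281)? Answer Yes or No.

Yes

φ(281) = 281 − 1 = 280 = 2^3 · 5 · 7.
122 is a primitive root mod 281 iff 122^(φ(281)/q) ≢ 1 for every prime q | φ(281), i.e. q ∈ {2, 5, 7}.
122^140 ≡ 280 (mod 281)  [q = 2: ≢ 1 ✓]
122^56 ≡ 86 (mod 281)  [q = 5: ≢ 1 ✓]
122^40 ≡ 249 (mod 281)  [q = 7: ≢ 1 ✓]
All checks pass, so 122 has order 280 and is a primitive root modulo 281.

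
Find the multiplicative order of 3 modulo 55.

20

By Lagrange's theorem, ord_55(3) divides φ(55) = φ(5·11) = (5−1)·(11−1) = 4·10 = 40 = 2^3 · 5.
Divisors of 40: 1, 2, 4, 5, 8, 10, 20, 40.
Evaluate successive powers at the divisors of 40:
3^1 ≡ 3 (mod 55)
3^2 ≡ 9 (mod 55)
3^4 ≡ 26 (mod 55)
3^5 ≡ 23 (mod 55)
3^8 ≡ 16 (mod 55)
3^10 ≡ 34 (mod 55)
3^20 ≡ 1 (mod 55) ✓
Therefore the multiplicative order of 3 modulo 55 is 20.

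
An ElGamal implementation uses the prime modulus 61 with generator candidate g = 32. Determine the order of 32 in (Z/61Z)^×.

ord(32) | φ(61) = 61 − 1 = 60 = 2^2 · 3 · 5.
Divisors of 60: 1, 2, 3, 4, 5, 6, 10, 12, 15, 20, 30, 60.
Test each divisor d:
32^1 ≡ 32 (mod 61)
32^2 ≡ 48 (mod 61)
32^3 ≡ 11 (mod 61)
32^4 ≡ 47 (mod 61)
32^5 ≡ 40 (mod 61)
32^6 ≡ 60 (mod 61)
32^10 ≡ 14 (mod 61)
32^12 ≡ 1 (mod 61) ✓
Therefore the multiplicative order of 32 modulo 61 is 12.

12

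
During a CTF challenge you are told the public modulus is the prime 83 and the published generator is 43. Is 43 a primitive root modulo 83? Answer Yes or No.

Yes

φ(83) = 83 − 1 = 82 = 2 · 41.
43 is a primitive root mod 83 iff 43^(φ(83)/q) ≢ 1 for every prime q | φ(83), i.e. q ∈ {2, 41}.
43^41 ≡ 82 (mod 83)  [q = 2: ≢ 1 ✓]
43^2 ≡ 23 (mod 83)  [q = 41: ≢ 1 ✓]
All checks pass, so 43 has order 82 and is a primitive root modulo 83.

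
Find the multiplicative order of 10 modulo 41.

5

The order of 10 must divide φ(41) = 41 − 1 = 40 = 2^3 · 5.
Divisors of 40: 1, 2, 4, 5, 8, 10, 20, 40.
Check 10^d mod 41 for each divisor in increasing order:
10^1 ≡ 10 (mod 41)
10^2 ≡ 18 (mod 41)
10^4 ≡ 37 (mod 41)
10^5 ≡ 1 (mod 41) ✓
Hence ord(10) = 5.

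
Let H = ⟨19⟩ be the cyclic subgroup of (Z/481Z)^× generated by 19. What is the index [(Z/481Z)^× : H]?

The order of 19 must divide φ(481) = φ(13·37) = (13−1)·(37−1) = 12·36 = 432 = 2^4 · 3^3.
Divisors of 432: 1, 2, 3, 4, 6, 8, 9, 12, 16, 18, 24, 27, 36, 48, 54, 72, 108, 144, 216, 432.
Test each divisor d:
19^1 ≡ 19 (mod 481)
19^2 ≡ 361 (mod 481)
19^3 ≡ 125 (mod 481)
19^4 ≡ 451 (mod 481)
19^6 ≡ 233 (mod 481)
19^8 ≡ 419 (mod 481)
19^9 ≡ 265 (mod 481)
19^12 ≡ 417 (mod 481)
19^16 ≡ 477 (mod 481)
19^18 ≡ 480 (mod 481)
19^24 ≡ 248 (mod 481)
19^27 ≡ 216 (mod 481)
19^36 ≡ 1 (mod 481) ✓
So ord_481(19) = 36, hence |⟨19⟩| = 36.
The index is φ(481) / ord(19) = 432 / 36 = 12.

12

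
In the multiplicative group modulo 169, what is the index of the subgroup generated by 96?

3

ord(96) | φ(169) = φ(13^2) = 13·(13−1) = 156 = 2^2 · 3 · 13.
Divisors of 156: 1, 2, 3, 4, 6, 12, 13, 26, 39, 52, 78, 156.
Evaluate successive powers at the divisors of 156:
96^1 ≡ 96 (mod 169)
96^2 ≡ 90 (mod 169)
96^3 ≡ 21 (mod 169)
96^4 ≡ 157 (mod 169)
96^6 ≡ 103 (mod 169)
96^12 ≡ 131 (mod 169)
96^13 ≡ 70 (mod 169)
96^26 ≡ 168 (mod 169)
96^39 ≡ 99 (mod 169)
96^52 ≡ 1 (mod 169) ✓
The order of 96 is 52, so the subgroup it generates has 52 elements.
[(Z/169Z)^× : ⟨96⟩] = 156/52 = 3.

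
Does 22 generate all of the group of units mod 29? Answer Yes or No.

No

φ(29) = 29 − 1 = 28 = 2^2 · 7.
Test 22^(28/q) mod 29 for each prime factor q of 28:
22^14 ≡ 1 (mod 29)  [q = 2: ≡ 1 ✗]
22^4 ≡ 23 (mod 29)  [q = 7: ≢ 1 ✓]
Since 22^14 ≡ 1, the order of 22 divides 14 < 28, so 22 is not a primitive root.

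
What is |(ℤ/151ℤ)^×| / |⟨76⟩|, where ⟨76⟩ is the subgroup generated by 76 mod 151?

10

Since 76 ∈ (Z/151Z)^×, its order divides φ(151) = 151 − 1 = 150 = 2 · 3 · 5^2.
Divisors of 150: 1, 2, 3, 5, 6, 10, 15, 25, 30, 50, 75, 150.
Check 76^d mod 151 for each divisor in increasing order:
76^1 ≡ 76 (mod 151)
76^2 ≡ 38 (mod 151)
76^3 ≡ 19 (mod 151)
76^5 ≡ 118 (mod 151)
76^6 ≡ 59 (mod 151)
76^10 ≡ 32 (mod 151)
76^15 ≡ 1 (mod 151) ✓
So ord_151(76) = 15, hence |⟨76⟩| = 15.
The index is φ(151) / ord(76) = 150 / 15 = 10.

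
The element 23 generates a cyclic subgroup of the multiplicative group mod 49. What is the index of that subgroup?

2

By Lagrange's theorem, ord_49(23) divides φ(49) = φ(7^2) = 7·(7−1) = 42 = 2 · 3 · 7.
Divisors of 42: 1, 2, 3, 6, 7, 14, 21, 42.
Check 23^d mod 49 for each divisor in increasing order:
23^1 ≡ 23 (mod 49)
23^2 ≡ 39 (mod 49)
23^3 ≡ 15 (mod 49)
23^6 ≡ 29 (mod 49)
23^7 ≡ 30 (mod 49)
23^14 ≡ 18 (mod 49)
23^21 ≡ 1 (mod 49) ✓
Thus |⟨23⟩| = ord(23) = 21.
[(Z/49Z)^× : ⟨23⟩] = 42/21 = 2.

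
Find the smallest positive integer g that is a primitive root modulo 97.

5

φ(97) = 97 − 1 = 96 = 2^5 · 3.
g is a primitive root iff g^(96/q) ≢ 1 (mod 97) for each prime q ∈ {2, 3}.
g = 2: 2^48 ≡ 1 — hits 1, so not a primitive root.
g = 3: 3^48 ≡ 1 — hits 1, so not a primitive root.
g = 4: 4^48 ≡ 1 — hits 1, so not a primitive root.
g = 5: 5^48 ≡ 96; 5^32 ≡ 35 — none is 1, so 5 is a primitive root.
So 5 is the smallest generator of (Z/97Z)^×.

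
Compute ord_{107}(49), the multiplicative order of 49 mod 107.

53

ord(49) | φ(107) = 107 − 1 = 106 = 2 · 53.
Divisors of 106: 1, 2, 53, 106.
Evaluate successive powers at the divisors of 106:
49^1 ≡ 49 (mod 107)
49^2 ≡ 47 (mod 107)
49^53 ≡ 1 (mod 107) ✓
Hence ord(49) = 53.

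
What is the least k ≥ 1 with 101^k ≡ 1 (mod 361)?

ord(101) | φ(361) = φ(19^2) = 19·(19−1) = 342 = 2 · 3^2 · 19.
Divisors of 342: 1, 2, 3, 6, 9, 18, 19, 38, 57, 114, 171, 342.
Evaluate successive powers at the divisors of 342:
101^1 ≡ 101 (mod 361)
101^2 ≡ 93 (mod 361)
101^3 ≡ 7 (mod 361)
101^6 ≡ 49 (mod 361)
101^9 ≡ 343 (mod 361)
101^18 ≡ 324 (mod 361)
101^19 ≡ 234 (mod 361)
101^38 ≡ 245 (mod 361)
101^57 ≡ 292 (mod 361)
101^114 ≡ 68 (mod 361)
101^171 ≡ 1 (mod 361) ✓
Hence ord(101) = 171.

171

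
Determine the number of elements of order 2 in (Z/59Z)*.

φ(59) = 59 − 1 = 58 = 2 · 29.
In a cyclic group of order 58, there are φ(d) elements of order d for each divisor d of 58, and zero for non-divisors.
2 | 58, and φ(2) = 2 − 1 = 1.

1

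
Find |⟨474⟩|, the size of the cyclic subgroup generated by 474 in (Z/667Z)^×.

By Lagrange's theorem, ord_667(474) divides φ(667) = φ(23·29) = (23−1)·(29−1) = 22·28 = 616 = 2^3 · 7 · 11.
Divisors of 616: 1, 2, 4, 7, 8, 11, 14, 22, 28, 44, 56, 77, 88, 154, 308, 616.
Check 474^d mod 667 for each divisor in increasing order:
474^1 ≡ 474
474^2 ≡ 564
474^4 ≡ 604
474^7 ≡ 249
474^8 ≡ 634
474^11 ≡ 321
474^14 ≡ 637
474^22 ≡ 323
474^28 ≡ 233
474^44 ≡ 277
474^56 ≡ 262
474^77 ≡ 505
474^88 ≡ 24
474^154 ≡ 231
474^308 ≡ 1
Therefore the multiplicative order of 474 modulo 667 is 308.

308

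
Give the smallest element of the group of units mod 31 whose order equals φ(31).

3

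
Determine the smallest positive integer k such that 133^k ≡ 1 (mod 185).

36

Since 133 ∈ (Z/185Z)^×, its order divides φ(185) = φ(5·37) = (5−1)·(37−1) = 4·36 = 144 = 2^4 · 3^2.
Divisors of 144: 1, 2, 3, 4, 6, 8, 9, 12, 16, 18, 24, 36, 48, 72, 144.
Evaluate successive powers at the divisors of 144:
133^1 ≡ 133
133^2 ≡ 114
133^3 ≡ 177
133^4 ≡ 46
133^6 ≡ 64
133^8 ≡ 81
133^9 ≡ 43
133^12 ≡ 26
133^16 ≡ 86
133^18 ≡ 184
133^24 ≡ 121
133^36 ≡ 1
The smallest such exponent is 36, so the order of 133 is 36.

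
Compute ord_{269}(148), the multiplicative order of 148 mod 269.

134

By Lagrange's theorem, ord_269(148) divides φ(269) = 269 − 1 = 268 = 2^2 · 67.
Divisors of 268: 1, 2, 4, 67, 134, 268.
Check 148^d mod 269 for each divisor in increasing order:
148^1 ≡ 148 (mod 269)
148^2 ≡ 115 (mod 269)
148^4 ≡ 44 (mod 269)
148^67 ≡ 268 (mod 269)
148^134 ≡ 1 (mod 269) ✓
Hence ord(148) = 134.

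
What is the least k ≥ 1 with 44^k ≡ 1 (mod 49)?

21

ord(44) | φ(49) = φ(7^2) = 7·(7−1) = 42 = 2 · 3 · 7.
Divisors of 42: 1, 2, 3, 6, 7, 14, 21, 42.
Compute 44^d (mod 49) for the divisors d until we hit 1:
44^1 ≡ 44
44^2 ≡ 25
44^3 ≡ 22
44^6 ≡ 43
44^7 ≡ 30
44^14 ≡ 18
44^21 ≡ 1
Hence ord(44) = 21.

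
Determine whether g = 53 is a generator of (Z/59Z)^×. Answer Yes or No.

φ(59) = 59 − 1 = 58 = 2 · 29.
53 is a primitive root mod 59 iff 53^(φ(59)/q) ≢ 1 for every prime q | φ(59), i.e. q ∈ {2, 29}.
53^29 ≡ 1 (mod 59)  [q = 2: ≡ 1 ✗]
53^2 ≡ 36 (mod 59)  [q = 29: ≢ 1 ✓]
53^29 ≡ 1 shows ord(53) | 29, strictly less than φ(59); not a primitive root.

No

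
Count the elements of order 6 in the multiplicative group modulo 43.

2

φ(43) = 43 − 1 = 42 = 2 · 3 · 7.
(Z/43Z)^× is cyclic (|G| = 42); a cyclic group of order m has exactly φ(d) elements of each order d | m, and none otherwise.
6 = 2 · 3 divides 42, and φ(6) = 2.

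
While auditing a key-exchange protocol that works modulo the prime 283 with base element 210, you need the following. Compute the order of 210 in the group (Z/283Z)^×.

282

Since 210 ∈ (Z/283Z)^×, its order divides φ(283) = 283 − 1 = 282 = 2 · 3 · 47.
Divisors of 282: 1, 2, 3, 6, 47, 94, 141, 282.
Evaluate successive powers at the divisors of 282:
210^1 ≡ 210
210^2 ≡ 235
210^3 ≡ 108
210^6 ≡ 61
210^47 ≡ 45
210^94 ≡ 44
210^141 ≡ 282
210^282 ≡ 1
Hence ord(210) = 282.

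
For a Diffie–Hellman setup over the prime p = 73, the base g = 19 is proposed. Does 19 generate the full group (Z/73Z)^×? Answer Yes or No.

No

φ(73) = 73 − 1 = 72 = 2^3 · 3^2.
An element g generates (Z/73Z)^× iff g^(72/q) ≢ 1 (mod 73) for each prime q ∈ {2, 3}.
19^36 ≡ 1 (mod 73)  [q = 2: ≡ 1 ✗]
19^24 ≡ 64 (mod 73)  [q = 3: ≢ 1 ✓]
The check at q = 2 fails, so 19 generates a proper subgroup.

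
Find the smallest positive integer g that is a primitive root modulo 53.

φ(53) = 53 − 1 = 52 = 2^2 · 13.
Test candidates g = 2, 3, … against the prime factors q ∈ {2, 13} of φ(53): g is a generator iff g^(52/q) ≢ 1 for every such q.
g = 2: 2^26 ≡ 52; 2^4 ≡ 16 — none is 1, so 2 is a primitive root.
Hence the least primitive root of 53 is 2.

2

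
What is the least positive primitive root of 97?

φ(97) = 97 − 1 = 96 = 2^5 · 3.
g is a primitive root iff g^(96/q) ≢ 1 (mod 97) for each prime q ∈ {2, 3}.
g = 2: 2^48 ≡ 1 — hits 1, so not a primitive root.
g = 3: 3^48 ≡ 1 — hits 1, so not a primitive root.
g = 4: 4^48 ≡ 1 — hits 1, so not a primitive root.
g = 5: 5^48 ≡ 96; 5^32 ≡ 35 — none is 1, so 5 is a primitive root.
The smallest primitive root modulo 97 is 5.

5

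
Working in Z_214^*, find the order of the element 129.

106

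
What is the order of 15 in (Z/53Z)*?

By Lagrange's theorem, ord_53(15) divides φ(53) = 53 − 1 = 52 = 2^2 · 13.
Divisors of 52: 1, 2, 4, 13, 26, 52.
Check 15^d mod 53 for each divisor in increasing order:
15^1 ≡ 15 (mod 53)
15^2 ≡ 13 (mod 53)
15^4 ≡ 10 (mod 53)
15^13 ≡ 1 (mod 53) ✓
So ord_53(15) = 13.

13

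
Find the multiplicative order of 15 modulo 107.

106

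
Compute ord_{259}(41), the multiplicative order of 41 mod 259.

The order of 41 must divide φ(259) = φ(7·37) = (7−1)·(37−1) = 6·36 = 216 = 2^3 · 3^3.
Divisors of 216: 1, 2, 3, 4, 6, 8, 9, 12, 18, 24, 27, 36, 54, 72, 108, 216.
Check 41^d mod 259 for each divisor in increasing order:
41^1 ≡ 41
41^2 ≡ 127
41^3 ≡ 27
41^4 ≡ 71
41^6 ≡ 211
41^8 ≡ 120
41^9 ≡ 258
41^12 ≡ 232
41^18 ≡ 1
Hence ord(41) = 18.

18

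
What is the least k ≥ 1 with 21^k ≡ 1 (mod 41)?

20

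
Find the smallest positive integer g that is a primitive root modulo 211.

2

φ(211) = 211 − 1 = 210 = 2 · 3 · 5 · 7.
g is a primitive root iff g^(210/q) ≢ 1 (mod 211) for each prime q ∈ {2, 3, 5, 7}.
g = 2: 2^105 ≡ 210; 2^70 ≡ 196; 2^42 ≡ 107; 2^30 ≡ 171 — none is 1, so 2 is a primitive root.
So 2 is the smallest generator of (Z/211Z)^×.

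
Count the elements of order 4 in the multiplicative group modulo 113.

φ(113) = 113 − 1 = 112 = 2^4 · 7.
In a cyclic group of order 112, there are φ(d) elements of order d for each divisor d of 112, and zero for non-divisors.
4 = 2^2 divides 112, and φ(4) = 2.

2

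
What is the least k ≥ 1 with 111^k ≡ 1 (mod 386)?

The order of 111 must divide φ(386) = φ(2)·φ(193) = 1·192 = 192 = 2^6 · 3.
Divisors of 192: 1, 2, 3, 4, 6, 8, 12, 16, 24, 32, 48, 64, 96, 192.
Compute 111^d (mod 386) for the divisors d until we hit 1:
111^1 ≡ 111
111^2 ≡ 355
111^3 ≡ 33
111^4 ≡ 189
111^6 ≡ 317
111^8 ≡ 209
111^12 ≡ 129
111^16 ≡ 63
111^24 ≡ 43
111^32 ≡ 109
111^48 ≡ 305
111^64 ≡ 301
111^96 ≡ 385
111^192 ≡ 1
Therefore the multiplicative order of 111 modulo 386 is 192.

192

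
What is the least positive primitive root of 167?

5

φ(167) = 167 − 1 = 166 = 2 · 83.
Test candidates g = 2, 3, … against the prime factors q ∈ {2, 83} of φ(167): g is a generator iff g^(166/q) ≢ 1 for every such q.
g = 2: 2^83 ≡ 1 — hits 1, so not a primitive root.
g = 3: 3^83 ≡ 1 — hits 1, so not a primitive root.
g = 4: 4^83 ≡ 1 — hits 1, so not a primitive root.
g = 5: 5^83 ≡ 166; 5^2 ≡ 25 — none is 1, so 5 is a primitive root.
So 5 is the smallest generator of (Z/167Z)^×.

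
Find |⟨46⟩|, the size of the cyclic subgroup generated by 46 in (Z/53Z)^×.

13

Since 46 ∈ (Z/53Z)^×, its order divides φ(53) = 53 − 1 = 52 = 2^2 · 13.
Divisors of 52: 1, 2, 4, 13, 26, 52.
Test each divisor d:
46^1 ≡ 46 (mod 53)
46^2 ≡ 49 (mod 53)
46^4 ≡ 16 (mod 53)
46^13 ≡ 1 (mod 53) ✓
The smallest such exponent is 13, so the order of 46 is 13.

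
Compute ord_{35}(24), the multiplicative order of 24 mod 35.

6

ord(24) | φ(35) = φ(5·7) = (5−1)·(7−1) = 4·6 = 24 = 2^3 · 3.
Divisors of 24: 1, 2, 3, 4, 6, 8, 12, 24.
Evaluate successive powers at the divisors of 24:
24^1 ≡ 24 (mod 35)
24^2 ≡ 16 (mod 35)
24^3 ≡ 34 (mod 35)
24^4 ≡ 11 (mod 35)
24^6 ≡ 1 (mod 35) ✓
So ord_35(24) = 6.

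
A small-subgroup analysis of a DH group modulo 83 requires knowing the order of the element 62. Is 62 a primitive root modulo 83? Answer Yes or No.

φ(83) = 83 − 1 = 82 = 2 · 41.
It suffices to check that the order of 62 is not a proper divisor of 82: compute 62^(82/q) for q ∈ {2, 41}.
62^41 ≡ 82 (mod 83)  [q = 2: ≢ 1 ✓]
62^2 ≡ 26 (mod 83)  [q = 41: ≢ 1 ✓]
None equal 1, so ord_83(62) = 82: 62 is a primitive root.

Yes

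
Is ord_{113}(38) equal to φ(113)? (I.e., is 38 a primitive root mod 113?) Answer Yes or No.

Yes

φ(113) = 113 − 1 = 112 = 2^4 · 7.
An element g generates (Z/113Z)^× iff g^(112/q) ≢ 1 (mod 113) for each prime q ∈ {2, 7}.
38^56 ≡ 112 (mod 113)  [q = 2: ≢ 1 ✓]
38^16 ≡ 30 (mod 113)  [q = 7: ≢ 1 ✓]
Every test exponent gives a nontrivial residue, hence 38 generates the full group.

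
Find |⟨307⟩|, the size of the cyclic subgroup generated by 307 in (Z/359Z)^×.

179

Since 307 ∈ (Z/359Z)^×, its order divides φ(359) = 359 − 1 = 358 = 2 · 179.
Divisors of 358: 1, 2, 179, 358.
Compute 307^d (mod 359) for the divisors d until we hit 1:
307^1 ≡ 307
307^2 ≡ 191
307^179 ≡ 1
The smallest such exponent is 179, so the order of 307 is 179.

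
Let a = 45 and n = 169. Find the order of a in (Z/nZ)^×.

The order of 45 must divide φ(169) = φ(13^2) = 13·(13−1) = 156 = 2^2 · 3 · 13.
Divisors of 156: 1, 2, 3, 4, 6, 12, 13, 26, 39, 52, 78, 156.
Check 45^d mod 169 for each divisor in increasing order:
45^1 ≡ 45 (mod 169)
45^2 ≡ 166 (mod 169)
45^3 ≡ 34 (mod 169)
45^4 ≡ 9 (mod 169)
45^6 ≡ 142 (mod 169)
45^12 ≡ 53 (mod 169)
45^13 ≡ 19 (mod 169)
45^26 ≡ 23 (mod 169)
45^39 ≡ 99 (mod 169)
45^52 ≡ 22 (mod 169)
45^78 ≡ 168 (mod 169)
45^156 ≡ 1 (mod 169) ✓
Therefore the multiplicative order of 45 modulo 169 is 156.

156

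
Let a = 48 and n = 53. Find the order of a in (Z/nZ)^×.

52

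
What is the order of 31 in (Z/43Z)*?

By Lagrange's theorem, ord_43(31) divides φ(43) = 43 − 1 = 42 = 2 · 3 · 7.
Divisors of 42: 1, 2, 3, 6, 7, 14, 21, 42.
Evaluate successive powers at the divisors of 42:
31^1 ≡ 31 (mod 43)
31^2 ≡ 15 (mod 43)
31^3 ≡ 35 (mod 43)
31^6 ≡ 21 (mod 43)
31^7 ≡ 6 (mod 43)
31^14 ≡ 36 (mod 43)
31^21 ≡ 1 (mod 43) ✓
So ord_43(31) = 21.

21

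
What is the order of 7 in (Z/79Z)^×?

The order of 7 must divide φ(79) = 79 − 1 = 78 = 2 · 3 · 13.
Divisors of 78: 1, 2, 3, 6, 13, 26, 39, 78.
Check 7^d mod 79 for each divisor in increasing order:
7^1 ≡ 7 (mod 79)
7^2 ≡ 49 (mod 79)
7^3 ≡ 27 (mod 79)
7^6 ≡ 18 (mod 79)
7^13 ≡ 56 (mod 79)
7^26 ≡ 55 (mod 79)
7^39 ≡ 78 (mod 79)
7^78 ≡ 1 (mod 79) ✓
So ord_79(7) = 78.

78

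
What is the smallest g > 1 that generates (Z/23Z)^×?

φ(23) = 23 − 1 = 22 = 2 · 11.
g is a primitive root iff g^(22/q) ≢ 1 (mod 23) for each prime q ∈ {2, 11}.
g = 2: 2^11 ≡ 1 — hits 1, so not a primitive root.
g = 3: 3^11 ≡ 1 — hits 1, so not a primitive root.
g = 4: 4^11 ≡ 1 — hits 1, so not a primitive root.
g = 5: 5^11 ≡ 22; 5^2 ≡ 2 — none is 1, so 5 is a primitive root.
So 5 is the smallest generator of (Z/23Z)^×.

5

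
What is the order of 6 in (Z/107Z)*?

106

ord(6) | φ(107) = 107 − 1 = 106 = 2 · 53.
Divisors of 106: 1, 2, 53, 106.
Check 6^d mod 107 for each divisor in increasing order:
6^1 ≡ 6
6^2 ≡ 36
6^53 ≡ 106
6^106 ≡ 1
The smallest such exponent is 106, so the order of 6 is 106.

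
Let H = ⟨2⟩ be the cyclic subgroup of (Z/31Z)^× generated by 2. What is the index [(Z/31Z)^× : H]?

Since 2 ∈ (Z/31Z)^×, its order divides φ(31) = 31 − 1 = 30 = 2 · 3 · 5.
Divisors of 30: 1, 2, 3, 5, 6, 10, 15, 30.
Test each divisor d:
2^1 ≡ 2
2^2 ≡ 4
2^3 ≡ 8
2^5 ≡ 1
Thus |⟨2⟩| = ord(2) = 5.
[(Z/31Z)^× : ⟨2⟩] = 30/5 = 6.

6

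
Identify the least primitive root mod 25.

2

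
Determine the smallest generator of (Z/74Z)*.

5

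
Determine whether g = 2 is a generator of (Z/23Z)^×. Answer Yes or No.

No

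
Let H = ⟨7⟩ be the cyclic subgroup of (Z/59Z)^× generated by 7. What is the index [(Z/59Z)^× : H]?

Since 7 ∈ (Z/59Z)^×, its order divides φ(59) = 59 − 1 = 58 = 2 · 29.
Divisors of 58: 1, 2, 29, 58.
Test each divisor d:
7^1 ≡ 7 (mod 59)
7^2 ≡ 49 (mod 59)
7^29 ≡ 1 (mod 59) ✓
The order of 7 is 29, so the subgroup it generates has 29 elements.
The index is φ(59) / ord(7) = 58 / 29 = 2.

2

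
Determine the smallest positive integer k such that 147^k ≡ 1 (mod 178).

By Lagrange's theorem, ord_178(147) divides φ(178) = φ(2)·φ(89) = 1·88 = 88 = 2^3 · 11.
Divisors of 88: 1, 2, 4, 8, 11, 22, 44, 88.
Evaluate successive powers at the divisors of 88:
147^1 ≡ 147
147^2 ≡ 71
147^4 ≡ 57
147^8 ≡ 45
147^11 ≡ 101
147^22 ≡ 55
147^44 ≡ 177
147^88 ≡ 1
Hence ord(147) = 88.

88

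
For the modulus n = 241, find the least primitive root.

φ(241) = 241 − 1 = 240 = 2^4 · 3 · 5.
Test candidates g = 2, 3, … against the prime factors q ∈ {2, 3, 5} of φ(241): g is a generator iff g^(240/q) ≢ 1 for every such q.
g = 2: 2^120 ≡ 1 — hits 1, so not a primitive root.
g = 3: 3^120 ≡ 1 — hits 1, so not a primitive root.
g = 4: 4^120 ≡ 1 — hits 1, so not a primitive root.
g = 5: 5^120 ≡ 1 — hits 1, so not a primitive root.
g = 6: 6^120 ≡ 1 — hits 1, so not a primitive root.
g = 7: 7^120 ≡ 240; 7^80 ≡ 15; 7^48 ≡ 91 — none is 1, so 7 is a primitive root.
So 7 is the smallest generator of (Z/241Z)^×.

7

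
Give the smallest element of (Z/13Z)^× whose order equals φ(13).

φ(13) = 13 − 1 = 12 = 2^2 · 3.
Test candidates g = 2, 3, … against the prime factors q ∈ {2, 3} of φ(13): g is a generator iff g^(12/q) ≢ 1 for every such q.
g = 2: 2^6 ≡ 12; 2^4 ≡ 3 — none is 1, so 2 is a primitive root.
Hence the least primitive root of 13 is 2.

2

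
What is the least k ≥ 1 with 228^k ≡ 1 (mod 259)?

Since 228 ∈ (Z/259Z)^×, its order divides φ(259) = φ(7·37) = (7−1)·(37−1) = 6·36 = 216 = 2^3 · 3^3.
Divisors of 216: 1, 2, 3, 4, 6, 8, 9, 12, 18, 24, 27, 36, 54, 72, 108, 216.
Compute 228^d (mod 259) for the divisors d until we hit 1:
228^1 ≡ 228 (mod 259)
228^2 ≡ 184 (mod 259)
228^3 ≡ 253 (mod 259)
228^4 ≡ 186 (mod 259)
228^6 ≡ 36 (mod 259)
228^8 ≡ 149 (mod 259)
228^9 ≡ 43 (mod 259)
228^12 ≡ 1 (mod 259) ✓
The smallest such exponent is 12, so the order of 228 is 12.

12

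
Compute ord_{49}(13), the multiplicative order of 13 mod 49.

Since 13 ∈ (Z/49Z)^×, its order divides φ(49) = φ(7^2) = 7·(7−1) = 42 = 2 · 3 · 7.
Divisors of 42: 1, 2, 3, 6, 7, 14, 21, 42.
Evaluate successive powers at the divisors of 42:
13^1 ≡ 13 (mod 49)
13^2 ≡ 22 (mod 49)
13^3 ≡ 41 (mod 49)
13^6 ≡ 15 (mod 49)
13^7 ≡ 48 (mod 49)
13^14 ≡ 1 (mod 49) ✓
So ord_49(13) = 14.

14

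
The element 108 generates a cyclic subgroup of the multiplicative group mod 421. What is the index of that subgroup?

Since 108 ∈ (Z/421Z)^×, its order divides φ(421) = 421 − 1 = 420 = 2^2 · 3 · 5 · 7.
Divisors of 420: 1, 2, 3, 4, 5, 6, 7, 10, 12, 14, 15, 20, 21, 28, 30, 35, 42, 60, 70, 84, 105, 140, 210, 420.
Check 108^d mod 421 for each divisor in increasing order:
108^1 ≡ 108 (mod 421)
108^2 ≡ 297 (mod 421)
108^3 ≡ 80 (mod 421)
108^4 ≡ 220 (mod 421)
108^5 ≡ 184 (mod 421)
108^6 ≡ 85 (mod 421)
108^7 ≡ 339 (mod 421)
108^10 ≡ 176 (mod 421)
108^12 ≡ 68 (mod 421)
108^14 ≡ 409 (mod 421)
108^15 ≡ 388 (mod 421)
108^20 ≡ 243 (mod 421)
108^21 ≡ 142 (mod 421)
108^28 ≡ 144 (mod 421)
108^30 ≡ 247 (mod 421)
108^35 ≡ 401 (mod 421)
108^42 ≡ 377 (mod 421)
108^60 ≡ 385 (mod 421)
108^70 ≡ 400 (mod 421)
108^84 ≡ 252 (mod 421)
108^105 ≡ 420 (mod 421)
108^140 ≡ 20 (mod 421)
108^210 ≡ 1 (mod 421) ✓
The order of 108 is 210, so the subgroup it generates has 210 elements.
The index is φ(421) / ord(108) = 420 / 210 = 2.

2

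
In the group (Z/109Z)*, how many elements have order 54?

18

φ(109) = 109 − 1 = 108 = 2^2 · 3^3.
In a cyclic group of order 108, there are φ(d) elements of order d for each divisor d of 108, and zero for non-divisors.
54 = 2 · 3^3 divides 108, and φ(54) = 18.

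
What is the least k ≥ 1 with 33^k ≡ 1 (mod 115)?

ord(33) | φ(115) = φ(5·23) = (5−1)·(23−1) = 4·22 = 88 = 2^3 · 11.
Divisors of 88: 1, 2, 4, 8, 11, 22, 44, 88.
Check 33^d mod 115 for each divisor in increasing order:
33^1 ≡ 33 (mod 115)
33^2 ≡ 54 (mod 115)
33^4 ≡ 41 (mod 115)
33^8 ≡ 71 (mod 115)
33^11 ≡ 22 (mod 115)
33^22 ≡ 24 (mod 115)
33^44 ≡ 1 (mod 115) ✓
Hence ord(33) = 44.

44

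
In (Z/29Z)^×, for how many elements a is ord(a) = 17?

φ(29) = 29 − 1 = 28 = 2^2 · 7.
Since (Z/29Z)^× is cyclic of order 28, the number of elements of order d is φ(d) when d | 28 and 0 otherwise.
17 does not divide 28, so no element of (Z/29Z)^× has order 17.

0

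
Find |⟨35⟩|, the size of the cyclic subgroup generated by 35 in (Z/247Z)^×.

9

By Lagrange's theorem, ord_247(35) divides φ(247) = φ(13·19) = (13−1)·(19−1) = 12·18 = 216 = 2^3 · 3^3.
Divisors of 216: 1, 2, 3, 4, 6, 8, 9, 12, 18, 24, 27, 36, 54, 72, 108, 216.
Check 35^d mod 247 for each divisor in increasing order:
35^1 ≡ 35
35^2 ≡ 237
35^3 ≡ 144
35^4 ≡ 100
35^6 ≡ 235
35^8 ≡ 120
35^9 ≡ 1
Hence ord(35) = 9.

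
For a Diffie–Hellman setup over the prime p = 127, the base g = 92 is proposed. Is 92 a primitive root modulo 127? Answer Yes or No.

Yes

φ(127) = 127 − 1 = 126 = 2 · 3^2 · 7.
An element g generates (Z/127Z)^× iff g^(126/q) ≢ 1 (mod 127) for each prime q ∈ {2, 3, 7}.
92^63 ≡ 126 (mod 127)  [q = 2: ≢ 1 ✓]
92^42 ≡ 107 (mod 127)  [q = 3: ≢ 1 ✓]
92^18 ≡ 32 (mod 127)  [q = 7: ≢ 1 ✓]
Every test exponent gives a nontrivial residue, hence 92 generates the full group.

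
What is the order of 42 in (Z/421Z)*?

ord(42) | φ(421) = 421 − 1 = 420 = 2^2 · 3 · 5 · 7.
Divisors of 420: 1, 2, 3, 4, 5, 6, 7, 10, 12, 14, 15, 20, 21, 28, 30, 35, 42, 60, 70, 84, 105, 140, 210, 420.
Test each divisor d:
42^1 ≡ 42 (mod 421)
42^2 ≡ 80 (mod 421)
42^3 ≡ 413 (mod 421)
42^4 ≡ 85 (mod 421)
42^5 ≡ 202 (mod 421)
42^6 ≡ 64 (mod 421)
42^7 ≡ 162 (mod 421)
42^10 ≡ 388 (mod 421)
42^12 ≡ 307 (mod 421)
42^14 ≡ 142 (mod 421)
42^15 ≡ 70 (mod 421)
42^20 ≡ 247 (mod 421)
42^21 ≡ 270 (mod 421)
42^28 ≡ 377 (mod 421)
42^30 ≡ 269 (mod 421)
42^35 ≡ 29 (mod 421)
42^42 ≡ 67 (mod 421)
42^60 ≡ 370 (mod 421)
42^70 ≡ 420 (mod 421)
42^84 ≡ 279 (mod 421)
42^105 ≡ 392 (mod 421)
42^140 ≡ 1 (mod 421) ✓
Hence ord(42) = 140.

140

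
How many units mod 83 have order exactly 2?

1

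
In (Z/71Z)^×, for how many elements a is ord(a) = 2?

1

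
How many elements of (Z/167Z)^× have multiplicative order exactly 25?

0

φ(167) = 167 − 1 = 166 = 2 · 83.
Since (Z/167Z)^× is cyclic of order 166, the number of elements of order d is φ(d) when d | 166 and 0 otherwise.
25 does not divide 166, so no element of (Z/167Z)^× has order 25.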